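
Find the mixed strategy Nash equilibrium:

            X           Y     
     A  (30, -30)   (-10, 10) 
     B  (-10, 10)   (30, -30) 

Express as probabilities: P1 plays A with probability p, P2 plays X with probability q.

p = 0.5, q = 0.5

Work:
Find probabilities that make opponent indifferent:
P2 chooses q to make P1 indifferent between A and B
P1 chooses p to make P2 indifferent between X and Y
Mixed NE: P1 plays (A: 0.5, B: 0.5), P2 plays (X: 0.5, Y: 0.5)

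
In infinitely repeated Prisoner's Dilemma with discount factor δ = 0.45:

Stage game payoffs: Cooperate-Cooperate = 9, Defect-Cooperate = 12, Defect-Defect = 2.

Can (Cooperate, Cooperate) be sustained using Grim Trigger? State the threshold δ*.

δ* = 0.3; since δ = 0.45 ≥ 0.3, cooperation can be sustained

Work:
For Grim Trigger:
Cooperate forever: 9/(1-δ)
Defect then punished: 12 + 2·δ/(1-δ)
Need: 9/(1-δ) ≥ 12 + 2·δ/(1-δ)
Solving: δ ≥ (T-R)/(T-P) = (12-9)/(12-2) = 0.3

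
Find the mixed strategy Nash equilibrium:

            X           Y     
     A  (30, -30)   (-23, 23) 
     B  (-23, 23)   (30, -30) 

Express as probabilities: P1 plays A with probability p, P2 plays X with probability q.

p = 0.5, q = 0.5

Work:
Find probabilities that make opponent indifferent:
P2 chooses q to make P1 indifferent between A and B
P1 chooses p to make P2 indifferent between X and Y
Mixed NE: P1 plays (A: 0.5, B: 0.5), P2 plays (X: 0.5, Y: 0.5)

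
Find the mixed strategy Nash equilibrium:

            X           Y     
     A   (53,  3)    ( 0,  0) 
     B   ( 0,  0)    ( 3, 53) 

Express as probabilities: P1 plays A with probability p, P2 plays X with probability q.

p = 0.9464, q = 0.0536

Work:
Find probabilities that make opponent indifferent:
P2 chooses q to make P1 indifferent between A and B
P1 chooses p to make P2 indifferent between X and Y
Mixed NE: P1 plays (A: 0.9464, B: 0.0536), P2 plays (X: 0.0536, Y: 0.9464)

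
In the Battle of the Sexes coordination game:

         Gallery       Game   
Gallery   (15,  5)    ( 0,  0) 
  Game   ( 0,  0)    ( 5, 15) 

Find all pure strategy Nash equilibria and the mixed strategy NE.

Pure NE: (Gallery, Gallery) and (Game, Game); Mixed NE: p = 0.75, q = 0.25

Work:
Check pure NE:
(Gallery, Gallery): (15, 5) - no unilateral deviation beneficial
(Game, Game): (5, 15) - no unilateral deviation beneficial
Mixed NE: P1 plays Gallery with p = 0.75, P2 plays Gallery with q = 0.25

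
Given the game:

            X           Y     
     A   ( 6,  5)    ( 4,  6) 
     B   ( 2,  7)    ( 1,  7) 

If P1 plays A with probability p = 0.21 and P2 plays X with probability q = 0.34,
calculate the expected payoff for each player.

E[P1] = 2.0414, E[P2] = 6.7186

Work:
E[P1] = p·q·π₁(A,X) + p·(1-q)·π₁(A,Y) + (1-p)·q·π₁(B,X) + (1-p)·(1-q)·π₁(B,Y)
= 0.21·0.34·6 + 0.21·0.66·4 + 0.79·0.34·2 + 0.79·0.66·1
= 2.0414

E[P2] = 6.7186 (similar calculation)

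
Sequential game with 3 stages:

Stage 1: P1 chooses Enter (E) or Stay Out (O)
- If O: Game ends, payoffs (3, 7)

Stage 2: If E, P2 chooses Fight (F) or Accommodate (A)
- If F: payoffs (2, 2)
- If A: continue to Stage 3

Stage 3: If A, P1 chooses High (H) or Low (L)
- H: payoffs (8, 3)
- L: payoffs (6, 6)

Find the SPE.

SPE: (E, A, H); Outcome (8, 3)

Work:
Stage 3: P1 chooses H (8 vs 6)
Stage 2: P2: F->2, A->3 (anticipating H). Choose A
Stage 1: P1: O->3, E->8 (anticipating A, H). Choose E
SPE path: E -> A -> H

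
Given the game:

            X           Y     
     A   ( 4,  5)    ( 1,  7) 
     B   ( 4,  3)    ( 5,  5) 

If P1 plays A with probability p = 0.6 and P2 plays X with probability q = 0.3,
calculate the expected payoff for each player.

E[P1] = 3.02, E[P2] = 5.6

Work:
E[P1] = p·q·π₁(A,X) + p·(1-q)·π₁(A,Y) + (1-p)·q·π₁(B,X) + (1-p)·(1-q)·π₁(B,Y)
= 0.6·0.3·4 + 0.6·0.7·1 + 0.4·0.3·4 + 0.4·0.7·5
= 3.02

E[P2] = 5.6 (similar calculation)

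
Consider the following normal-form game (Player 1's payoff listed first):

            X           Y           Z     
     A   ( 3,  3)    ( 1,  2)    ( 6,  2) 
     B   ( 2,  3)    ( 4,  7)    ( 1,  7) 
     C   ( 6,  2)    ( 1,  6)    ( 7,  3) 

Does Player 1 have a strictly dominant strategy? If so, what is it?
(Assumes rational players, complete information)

No strictly dominant strategy exists for Player 1

Work:
A strategy strictly dominates another if it gives a strictly higher payoff against every opponent action. Compare each pair of P1's strategies column-by-column:
  A vs B: [3 vs 2, 1 vs 4, 6 vs 1] → A does not strictly dominate B (column Y: 1 ≤ 4)
  A vs C: [3 vs 6, 1 vs 1, 6 vs 7] → A does not strictly dominate C (column X: 3 ≤ 6)
  B vs A: [2 vs 3, 4 vs 1, 1 vs 6] → B does not strictly dominate A (column X: 2 ≤ 3)
  B vs C: [2 vs 6, 4 vs 1, 1 vs 7] → B does not strictly dominate C (column X: 2 ≤ 6)
  C vs A: [6 vs 3, 1 vs 1, 7 vs 6] → C does not strictly dominate A (column Y: 1 ≤ 1)
  C vs B: [6 vs 2, 1 vs 4, 7 vs 1] → C does not strictly dominate B (column Y: 1 ≤ 4)
No single strategy strictly dominates all others → no strictly dominant strategy.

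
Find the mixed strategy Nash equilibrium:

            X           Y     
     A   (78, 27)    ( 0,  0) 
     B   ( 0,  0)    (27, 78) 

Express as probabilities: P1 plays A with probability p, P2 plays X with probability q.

p = 0.7429, q = 0.2571

Work:
Find probabilities that make opponent indifferent:
P2 chooses q to make P1 indifferent between A and B
P1 chooses p to make P2 indifferent between X and Y
Mixed NE: P1 plays (A: 0.7429, B: 0.2571), P2 plays (X: 0.2571, Y: 0.7429)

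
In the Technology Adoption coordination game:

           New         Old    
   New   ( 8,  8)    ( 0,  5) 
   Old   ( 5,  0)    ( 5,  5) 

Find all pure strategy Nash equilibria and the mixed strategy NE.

Pure NE: (New, New) and (Old, Old); Mixed NE: p = 0.625, q = 0.625

Work:
Check pure NE:
(New, New): (8, 8) - no unilateral deviation beneficial
(Old, Old): (5, 5) - no unilateral deviation beneficial
Mixed NE: P1 plays New with p = 0.625, P2 plays New with q = 0.625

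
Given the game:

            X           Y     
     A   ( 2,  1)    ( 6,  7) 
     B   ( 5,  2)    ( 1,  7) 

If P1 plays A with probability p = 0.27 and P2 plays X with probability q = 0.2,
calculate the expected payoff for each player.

E[P1] = 2.718, E[P2] = 5.946

Work:
E[P1] = p·q·π₁(A,X) + p·(1-q)·π₁(A,Y) + (1-p)·q·π₁(B,X) + (1-p)·(1-q)·π₁(B,Y)
= 0.27·0.2·2 + 0.27·0.8·6 + 0.73·0.2·5 + 0.73·0.8·1
= 2.718

E[P2] = 5.946 (similar calculation)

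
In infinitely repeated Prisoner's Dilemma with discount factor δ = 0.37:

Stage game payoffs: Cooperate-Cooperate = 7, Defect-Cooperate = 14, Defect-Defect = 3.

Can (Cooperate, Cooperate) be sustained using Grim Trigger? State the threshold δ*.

δ* = 0.6364; since δ = 0.37 < 0.6364, cooperation cannot be sustained

Work:
For Grim Trigger:
Cooperate forever: 7/(1-δ)
Defect then punished: 14 + 3·δ/(1-δ)
Need: 7/(1-δ) ≥ 14 + 3·δ/(1-δ)
Solving: δ ≥ (T-R)/(T-P) = (14-7)/(14-3) = 0.6364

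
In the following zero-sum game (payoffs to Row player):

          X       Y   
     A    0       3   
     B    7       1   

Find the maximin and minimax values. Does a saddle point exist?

Maximin = 1, Minimax = 3, Saddle: False

Work:
Row minimums: [0, 1] → maximin = 1
Column maximums: [7, 3] → minimax = 3
No saddle point (maximin ≠ minimax). Mixed strategy needed.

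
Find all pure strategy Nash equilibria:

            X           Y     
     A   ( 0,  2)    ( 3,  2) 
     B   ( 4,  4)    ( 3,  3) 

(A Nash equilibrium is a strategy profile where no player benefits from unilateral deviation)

Nash equilibrium: (A, Y), (B, X)

Work:
Best responses:
  P1 vs X: payoffs [0, 4] → best response B (payoff 4)
  P1 vs Y: payoffs [3, 3] → best response A/B (payoff 3)
  P2 vs A: payoffs [2, 2] → best response X/Y (payoff 2)
  P2 vs B: payoffs [4, 3] → best response X (payoff 4)
Mutual best responses: (A,Y), (B,X) → Nash equilibria.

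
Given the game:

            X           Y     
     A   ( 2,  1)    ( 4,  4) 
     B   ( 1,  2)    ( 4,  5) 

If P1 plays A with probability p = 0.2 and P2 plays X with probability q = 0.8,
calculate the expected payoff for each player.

E[P1] = 1.76, E[P2] = 2.4

Work:
E[P1] = p·q·π₁(A,X) + p·(1-q)·π₁(A,Y) + (1-p)·q·π₁(B,X) + (1-p)·(1-q)·π₁(B,Y)
= 0.2·0.8·2 + 0.2·0.2·4 + 0.8·0.8·1 + 0.8·0.2·4
= 1.76

E[P2] = 2.4 (similar calculation)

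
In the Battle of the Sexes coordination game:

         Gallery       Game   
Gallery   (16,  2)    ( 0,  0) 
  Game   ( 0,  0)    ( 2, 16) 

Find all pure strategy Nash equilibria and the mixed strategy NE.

Pure NE: (Gallery, Gallery) and (Game, Game); Mixed NE: p = 0.8889, q = 0.1111

Work:
Check pure NE:
(Gallery, Gallery): (16, 2) - no unilateral deviation beneficial
(Game, Game): (2, 16) - no unilateral deviation beneficial
Mixed NE: P1 plays Gallery with p = 0.8889, P2 plays Gallery with q = 0.1111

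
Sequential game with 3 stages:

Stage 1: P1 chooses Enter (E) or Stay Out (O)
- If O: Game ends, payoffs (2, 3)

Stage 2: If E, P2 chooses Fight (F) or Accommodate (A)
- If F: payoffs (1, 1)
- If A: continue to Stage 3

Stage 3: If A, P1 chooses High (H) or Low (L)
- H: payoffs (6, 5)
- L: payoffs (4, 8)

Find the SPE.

SPE: (E, A, H); Outcome (6, 5)

Work:
Stage 3: P1 chooses H (6 vs 4)
Stage 2: P2: F->1, A->5 (anticipating H). Choose A
Stage 1: P1: O->2, E->6 (anticipating A, H). Choose E
SPE path: E -> A -> H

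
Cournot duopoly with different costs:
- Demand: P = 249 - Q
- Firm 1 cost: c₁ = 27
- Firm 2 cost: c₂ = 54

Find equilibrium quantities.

q₁* = 83.0, q₂* = 56.0

Work:
Reaction: q₁ = (249 - 27 - q₂)/2
Reaction: q₂ = (249 - 54 - q₁)/2
Solve simultaneously:
q₁* = (249 - 2×27 + 54)/3 = 83.0
q₂* = (249 - 2×54 + 27)/3 = 56.0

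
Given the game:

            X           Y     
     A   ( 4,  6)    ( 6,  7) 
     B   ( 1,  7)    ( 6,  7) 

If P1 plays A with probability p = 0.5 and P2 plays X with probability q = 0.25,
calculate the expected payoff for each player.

E[P1] = 5.125, E[P2] = 6.875

Work:
E[P1] = p·q·π₁(A,X) + p·(1-q)·π₁(A,Y) + (1-p)·q·π₁(B,X) + (1-p)·(1-q)·π₁(B,Y)
= 0.5·0.25·4 + 0.5·0.75·6 + 0.5·0.25·1 + 0.5·0.75·6
= 5.125

E[P2] = 6.875 (similar calculation)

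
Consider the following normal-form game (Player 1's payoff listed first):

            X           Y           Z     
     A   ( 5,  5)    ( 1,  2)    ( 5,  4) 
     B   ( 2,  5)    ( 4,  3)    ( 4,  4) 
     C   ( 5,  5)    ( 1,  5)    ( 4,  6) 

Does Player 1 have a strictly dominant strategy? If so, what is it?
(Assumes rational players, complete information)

No strictly dominant strategy exists for Player 1

Work:
A strategy strictly dominates another if it gives a strictly higher payoff against every opponent action. Compare each pair of P1's strategies column-by-column:
  A vs B: [5 vs 2, 1 vs 4, 5 vs 4] → A does not strictly dominate B (column Y: 1 ≤ 4)
  A vs C: [5 vs 5, 1 vs 1, 5 vs 4] → A does not strictly dominate C (column X: 5 ≤ 5)
  B vs A: [2 vs 5, 4 vs 1, 4 vs 5] → B does not strictly dominate A (column X: 2 ≤ 5)
  B vs C: [2 vs 5, 4 vs 1, 4 vs 4] → B does not strictly dominate C (column X: 2 ≤ 5)
  C vs A: [5 vs 5, 1 vs 1, 4 vs 5] → C does not strictly dominate A (column X: 5 ≤ 5)
  C vs B: [5 vs 2, 1 vs 4, 4 vs 4] → C does not strictly dominate B (column Y: 1 ≤ 4)
No single strategy strictly dominates all others → no strictly dominant strategy.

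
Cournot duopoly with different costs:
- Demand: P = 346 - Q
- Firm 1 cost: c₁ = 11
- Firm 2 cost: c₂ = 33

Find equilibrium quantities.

q₁* = 119.0, q₂* = 97.0

Work:
Reaction: q₁ = (346 - 11 - q₂)/2
Reaction: q₂ = (346 - 33 - q₁)/2
Solve simultaneously:
q₁* = (346 - 2×11 + 33)/3 = 119.0
q₂* = (346 - 2×33 + 11)/3 = 97.0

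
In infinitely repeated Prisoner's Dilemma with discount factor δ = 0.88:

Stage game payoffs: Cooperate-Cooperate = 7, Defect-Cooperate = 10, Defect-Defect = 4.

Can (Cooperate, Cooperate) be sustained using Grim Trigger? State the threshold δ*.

δ* = 0.5; since δ = 0.88 ≥ 0.5, cooperation can be sustained

Work:
For Grim Trigger:
Cooperate forever: 7/(1-δ)
Defect then punished: 10 + 4·δ/(1-δ)
Need: 7/(1-δ) ≥ 10 + 4·δ/(1-δ)
Solving: δ ≥ (T-R)/(T-P) = (10-7)/(10-4) = 0.5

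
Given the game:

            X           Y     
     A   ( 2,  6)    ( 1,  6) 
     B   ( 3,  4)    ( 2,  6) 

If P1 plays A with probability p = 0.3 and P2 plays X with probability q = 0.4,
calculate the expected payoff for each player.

E[P1] = 2.1, E[P2] = 5.44

Work:
E[P1] = p·q·π₁(A,X) + p·(1-q)·π₁(A,Y) + (1-p)·q·π₁(B,X) + (1-p)·(1-q)·π₁(B,Y)
= 0.3·0.4·2 + 0.3·0.6·1 + 0.7·0.4·3 + 0.7·0.6·2
= 2.1

E[P2] = 5.44 (similar calculation)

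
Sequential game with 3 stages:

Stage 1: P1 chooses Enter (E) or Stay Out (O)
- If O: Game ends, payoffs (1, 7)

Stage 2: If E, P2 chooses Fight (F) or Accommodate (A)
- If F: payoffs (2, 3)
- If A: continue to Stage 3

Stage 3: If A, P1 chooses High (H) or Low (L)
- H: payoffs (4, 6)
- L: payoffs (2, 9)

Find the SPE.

SPE: (E, A, H); Outcome (4, 6)

Work:
Stage 3: P1 chooses H (4 vs 2)
Stage 2: P2: F->3, A->6 (anticipating H). Choose A
Stage 1: P1: O->1, E->4 (anticipating A, H). Choose E
SPE path: E -> A -> H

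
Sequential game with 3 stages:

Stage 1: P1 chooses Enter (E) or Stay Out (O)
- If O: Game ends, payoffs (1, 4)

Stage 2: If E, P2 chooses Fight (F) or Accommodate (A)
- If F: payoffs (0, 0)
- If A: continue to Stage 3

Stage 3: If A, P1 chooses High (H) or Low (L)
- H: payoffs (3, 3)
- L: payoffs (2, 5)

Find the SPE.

SPE: (E, A, H); Outcome (3, 3)

Work:
Stage 3: P1 chooses H (3 vs 2)
Stage 2: P2: F->0, A->3 (anticipating H). Choose A
Stage 1: P1: O->1, E->3 (anticipating A, H). Choose E
SPE path: E -> A -> H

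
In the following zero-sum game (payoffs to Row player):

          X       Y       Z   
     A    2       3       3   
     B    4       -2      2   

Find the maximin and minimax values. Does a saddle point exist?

Maximin = 2, Minimax = 3, Saddle: False

Work:
Row minimums: [2, -2] → maximin = 2
Column maximums: [4, 3, 3] → minimax = 3
No saddle point (maximin ≠ minimax). Mixed strategy needed.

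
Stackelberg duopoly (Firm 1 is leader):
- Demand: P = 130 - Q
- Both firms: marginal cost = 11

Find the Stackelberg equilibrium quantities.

q₁* (leader) = 59.5, q₂* (follower) = 29.75

Work:
Follower's reaction: q₂ = (a - c - q₁)/2
Leader substitutes: π₁ = q₁·(a - q₁ - (a-c-q₁)/2 - c)
FOC: q₁* = (130 - 11)/2 = 59.50
Then: q₂* = (130 - 11 - 59.5)/2 = 29.75
Leader has first-mover advantage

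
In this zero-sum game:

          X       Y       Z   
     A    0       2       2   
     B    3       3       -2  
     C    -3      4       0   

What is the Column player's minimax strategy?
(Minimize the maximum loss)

Column should play Z, value = 2

Work:
Column player minimizes Row's maximum payoff:
Column X: max payoff to Row = 3
Column Y: max payoff to Row = 4
Column Z: max payoff to Row = 2
Minimum is 2, achieved by column Z.
Minimax strategy: Z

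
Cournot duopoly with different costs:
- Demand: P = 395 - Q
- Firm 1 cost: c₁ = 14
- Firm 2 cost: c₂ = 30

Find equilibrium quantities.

q₁* = 132.33, q₂* = 116.33

Work:
Reaction: q₁ = (395 - 14 - q₂)/2
Reaction: q₂ = (395 - 30 - q₁)/2
Solve simultaneously:
q₁* = (395 - 2×14 + 30)/3 = 132.33
q₂* = (395 - 2×30 + 14)/3 = 116.33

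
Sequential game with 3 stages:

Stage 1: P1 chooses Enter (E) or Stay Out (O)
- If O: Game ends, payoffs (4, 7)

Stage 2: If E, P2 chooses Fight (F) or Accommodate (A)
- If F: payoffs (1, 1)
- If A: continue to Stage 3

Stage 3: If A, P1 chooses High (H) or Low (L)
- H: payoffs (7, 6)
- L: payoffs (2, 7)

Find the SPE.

SPE: (E, A, H); Outcome (7, 6)

Work:
Stage 3: P1 chooses H (7 vs 2)
Stage 2: P2: F->1, A->6 (anticipating H). Choose A
Stage 1: P1: O->4, E->7 (anticipating A, H). Choose E
SPE path: E -> A -> H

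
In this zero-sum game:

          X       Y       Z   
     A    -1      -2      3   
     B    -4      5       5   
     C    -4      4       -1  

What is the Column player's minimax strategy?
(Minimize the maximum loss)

Column should play X, value = -1

Work:
Column player minimizes Row's maximum payoff:
Column X: max payoff to Row = -1
Column Y: max payoff to Row = 5
Column Z: max payoff to Row = 5
Minimum is -1, achieved by column X.
Minimax strategy: X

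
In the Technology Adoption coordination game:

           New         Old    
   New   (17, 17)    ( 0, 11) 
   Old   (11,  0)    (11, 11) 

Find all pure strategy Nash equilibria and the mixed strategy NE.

Pure NE: (New, New) and (Old, Old); Mixed NE: p = 0.6471, q = 0.6471

Work:
Check pure NE:
(New, New): (17, 17) - no unilateral deviation beneficial
(Old, Old): (11, 11) - no unilateral deviation beneficial
Mixed NE: P1 plays New with p = 0.6471, P2 plays New with q = 0.6471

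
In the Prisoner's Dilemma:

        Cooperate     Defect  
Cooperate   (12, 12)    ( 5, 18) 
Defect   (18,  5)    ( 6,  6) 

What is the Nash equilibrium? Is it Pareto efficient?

(Defect, Defect) is NE; not Pareto efficient

Work:
Defect dominates Cooperate for both players:
If P2 cooperates: Defect (18) > Cooperate (12)
If P2 defects: Defect (6) > Cooperate (5)
NE: (Defect, Defect) with payoff (6, 6)
But (Cooperate, Cooperate) = (12, 12) Pareto dominates (6, 6)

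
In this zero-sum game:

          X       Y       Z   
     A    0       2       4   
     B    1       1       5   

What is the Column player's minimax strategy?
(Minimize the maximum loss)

Column should play X, value = 1

Work:
Column player minimizes Row's maximum payoff:
Column X: max payoff to Row = 1
Column Y: max payoff to Row = 2
Column Z: max payoff to Row = 5
Minimum is 1, achieved by column X.
Minimax strategy: X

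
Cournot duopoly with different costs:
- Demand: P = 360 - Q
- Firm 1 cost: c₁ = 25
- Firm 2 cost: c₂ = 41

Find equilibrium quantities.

q₁* = 117.0, q₂* = 101.0

Work:
Reaction: q₁ = (360 - 25 - q₂)/2
Reaction: q₂ = (360 - 41 - q₁)/2
Solve simultaneously:
q₁* = (360 - 2×25 + 41)/3 = 117.0
q₂* = (360 - 2×41 + 25)/3 = 101.0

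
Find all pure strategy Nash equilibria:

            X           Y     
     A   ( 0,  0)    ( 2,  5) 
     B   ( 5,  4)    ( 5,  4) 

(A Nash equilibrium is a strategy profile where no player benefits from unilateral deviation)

Nash equilibrium: (B, X), (B, Y)

Work:
Best responses:
  P1 vs X: payoffs [0, 5] → best response B (payoff 5)
  P1 vs Y: payoffs [2, 5] → best response B (payoff 5)
  P2 vs A: payoffs [0, 5] → best response Y (payoff 5)
  P2 vs B: payoffs [4, 4] → best response X/Y (payoff 4)
Mutual best responses: (B,X), (B,Y) → Nash equilibria.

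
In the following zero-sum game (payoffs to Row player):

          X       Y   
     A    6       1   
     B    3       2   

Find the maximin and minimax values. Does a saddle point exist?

Maximin = 2, Minimax = 2, Saddle: True

Work:
Row minimums: [1, 2] → maximin = 2
Column maximums: [6, 2] → minimax = 2
Saddle point exists! Game value = 2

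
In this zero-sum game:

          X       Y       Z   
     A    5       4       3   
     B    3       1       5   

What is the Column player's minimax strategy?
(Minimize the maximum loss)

Column should play Y, value = 4

Work:
Column player minimizes Row's maximum payoff:
Column X: max payoff to Row = 5
Column Y: max payoff to Row = 4
Column Z: max payoff to Row = 5
Minimum is 4, achieved by column Y.
Minimax strategy: Y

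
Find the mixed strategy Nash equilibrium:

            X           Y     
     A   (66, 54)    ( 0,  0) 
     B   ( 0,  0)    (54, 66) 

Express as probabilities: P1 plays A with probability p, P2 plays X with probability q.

p = 0.55, q = 0.45

Work:
Find probabilities that make opponent indifferent:
P2 chooses q to make P1 indifferent between A and B
P1 chooses p to make P2 indifferent between X and Y
Mixed NE: P1 plays (A: 0.55, B: 0.45), P2 plays (X: 0.45, Y: 0.55)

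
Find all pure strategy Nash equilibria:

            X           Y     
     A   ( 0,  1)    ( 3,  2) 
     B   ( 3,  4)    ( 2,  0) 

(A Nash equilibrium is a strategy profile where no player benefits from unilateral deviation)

Nash equilibrium: (A, Y), (B, X)

Work:
Best responses:
  P1 vs X: payoffs [0, 3] → best response B (payoff 3)
  P1 vs Y: payoffs [3, 2] → best response A (payoff 3)
  P2 vs A: payoffs [1, 2] → best response Y (payoff 2)
  P2 vs B: payoffs [4, 0] → best response X (payoff 4)
Mutual best responses: (A,Y), (B,X) → Nash equilibria.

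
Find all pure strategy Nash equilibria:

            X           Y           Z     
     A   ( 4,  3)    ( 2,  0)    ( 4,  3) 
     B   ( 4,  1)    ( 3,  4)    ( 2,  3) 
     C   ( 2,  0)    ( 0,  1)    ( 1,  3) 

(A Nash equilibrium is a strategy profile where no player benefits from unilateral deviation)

Nash equilibrium: (A, X), (A, Z), (B, Y)

Work:
Best responses:
  P1 vs X: payoffs [4, 4, 2] → best response A/B (payoff 4)
  P1 vs Y: payoffs [2, 3, 0] → best response B (payoff 3)
  P1 vs Z: payoffs [4, 2, 1] → best response A (payoff 4)
  P2 vs A: payoffs [3, 0, 3] → best response X/Z (payoff 3)
  P2 vs B: payoffs [1, 4, 3] → best response Y (payoff 4)
  P2 vs C: payoffs [0, 1, 3] → best response Z (payoff 3)
Mutual best responses: (A,X), (A,Z), (B,Y) → Nash equilibria.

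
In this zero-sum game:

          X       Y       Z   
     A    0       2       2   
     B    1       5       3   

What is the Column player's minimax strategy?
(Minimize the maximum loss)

Column should play X, value = 1

Work:
Column player minimizes Row's maximum payoff:
Column X: max payoff to Row = 1
Column Y: max payoff to Row = 5
Column Z: max payoff to Row = 3
Minimum is 1, achieved by column X.
Minimax strategy: X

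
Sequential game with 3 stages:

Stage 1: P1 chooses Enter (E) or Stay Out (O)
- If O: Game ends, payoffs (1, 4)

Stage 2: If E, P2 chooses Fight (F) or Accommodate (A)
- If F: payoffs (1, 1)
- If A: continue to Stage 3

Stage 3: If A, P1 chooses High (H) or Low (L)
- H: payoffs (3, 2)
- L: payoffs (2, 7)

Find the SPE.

SPE: (E, A, H); Outcome (3, 2)

Work:
Stage 3: P1 chooses H (3 vs 2)
Stage 2: P2: F->1, A->2 (anticipating H). Choose A
Stage 1: P1: O->1, E->3 (anticipating A, H). Choose E
SPE path: E -> A -> H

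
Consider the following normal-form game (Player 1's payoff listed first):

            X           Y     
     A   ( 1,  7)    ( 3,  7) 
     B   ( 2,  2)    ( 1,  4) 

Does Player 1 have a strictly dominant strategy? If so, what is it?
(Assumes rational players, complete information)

No strictly dominant strategy exists for Player 1

Work:
A strategy strictly dominates another if it gives a strictly higher payoff against every opponent action. Compare each pair of P1's strategies column-by-column:
  A vs B: [1 vs 2, 3 vs 1] → A does not strictly dominate B (column X: 1 ≤ 2)
  B vs A: [2 vs 1, 1 vs 3] → B does not strictly dominate A (column Y: 1 ≤ 3)
No single strategy strictly dominates all others → no strictly dominant strategy.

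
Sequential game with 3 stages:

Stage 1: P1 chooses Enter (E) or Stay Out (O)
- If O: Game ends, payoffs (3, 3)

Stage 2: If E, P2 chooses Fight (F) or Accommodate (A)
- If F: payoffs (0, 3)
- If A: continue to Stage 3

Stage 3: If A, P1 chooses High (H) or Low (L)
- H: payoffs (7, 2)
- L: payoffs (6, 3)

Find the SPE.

SPE: (O, F, H); Outcome (3, 3)

Work:
Stage 3: P1 chooses H (7 vs 6)
Stage 2: P2: F->3, A->2 (anticipating H). Choose F
Stage 1: P1: O->3, E->0 (anticipating F, H). Choose O
SPE path: O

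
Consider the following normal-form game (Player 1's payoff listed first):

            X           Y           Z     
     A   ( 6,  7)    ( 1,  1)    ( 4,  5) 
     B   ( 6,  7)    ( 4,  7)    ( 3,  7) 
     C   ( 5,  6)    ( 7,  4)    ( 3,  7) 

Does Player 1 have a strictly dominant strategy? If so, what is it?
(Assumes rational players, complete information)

No strictly dominant strategy exists for Player 1

Work:
A strategy strictly dominates another if it gives a strictly higher payoff against every opponent action. Compare each pair of P1's strategies column-by-column:
  A vs B: [6 vs 6, 1 vs 4, 4 vs 3] → A does not strictly dominate B (column X: 6 ≤ 6)
  A vs C: [6 vs 5, 1 vs 7, 4 vs 3] → A does not strictly dominate C (column Y: 1 ≤ 7)
  B vs A: [6 vs 6, 4 vs 1, 3 vs 4] → B does not strictly dominate A (column X: 6 ≤ 6)
  B vs C: [6 vs 5, 4 vs 7, 3 vs 3] → B does not strictly dominate C (column Y: 4 ≤ 7)
  C vs A: [5 vs 6, 7 vs 1, 3 vs 4] → C does not strictly dominate A (column X: 5 ≤ 6)
  C vs B: [5 vs 6, 7 vs 4, 3 vs 3] → C does not strictly dominate B (column X: 5 ≤ 6)
No single strategy strictly dominates all others → no strictly dominant strategy.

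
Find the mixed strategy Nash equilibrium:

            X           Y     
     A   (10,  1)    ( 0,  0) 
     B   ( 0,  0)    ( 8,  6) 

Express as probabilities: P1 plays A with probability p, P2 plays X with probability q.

p = 0.8571, q = 0.4444

Work:
Find probabilities that make opponent indifferent:
P2 chooses q to make P1 indifferent between A and B
P1 chooses p to make P2 indifferent between X and Y
Mixed NE: P1 plays (A: 0.8571, B: 0.1429), P2 plays (X: 0.4444, Y: 0.5556)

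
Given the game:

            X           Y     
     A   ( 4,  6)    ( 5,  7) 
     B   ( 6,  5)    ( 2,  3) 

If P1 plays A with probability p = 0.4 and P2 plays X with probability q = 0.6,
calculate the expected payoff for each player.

E[P1] = 4.4, E[P2] = 5.08

Work:
E[P1] = p·q·π₁(A,X) + p·(1-q)·π₁(A,Y) + (1-p)·q·π₁(B,X) + (1-p)·(1-q)·π₁(B,Y)
= 0.4·0.6·4 + 0.4·0.4·5 + 0.6·0.6·6 + 0.6·0.4·2
= 4.4

E[P2] = 5.08 (similar calculation)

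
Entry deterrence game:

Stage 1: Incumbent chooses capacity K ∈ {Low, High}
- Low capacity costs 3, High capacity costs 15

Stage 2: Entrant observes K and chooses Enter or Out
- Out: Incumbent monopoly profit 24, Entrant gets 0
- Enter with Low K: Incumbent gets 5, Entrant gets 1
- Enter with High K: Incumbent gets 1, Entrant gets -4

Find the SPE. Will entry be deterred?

SPE: (High, Enter|Low, Out|High); Entry deterred. Incumbent net profit = 9

Work:
After Low K: Entrant enters (1 > 0)
After High K: Entrant stays out (-4 < 0)
Incumbent: Low → 5−3=2, High → 24−15=9
Incumbent chooses High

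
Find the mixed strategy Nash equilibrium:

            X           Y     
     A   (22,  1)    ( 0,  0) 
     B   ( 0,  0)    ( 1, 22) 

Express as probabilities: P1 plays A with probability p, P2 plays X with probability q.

p = 0.9565, q = 0.0435

Work:
Find probabilities that make opponent indifferent:
P2 chooses q to make P1 indifferent between A and B
P1 chooses p to make P2 indifferent between X and Y
Mixed NE: P1 plays (A: 0.9565, B: 0.0435), P2 plays (X: 0.0435, Y: 0.9565)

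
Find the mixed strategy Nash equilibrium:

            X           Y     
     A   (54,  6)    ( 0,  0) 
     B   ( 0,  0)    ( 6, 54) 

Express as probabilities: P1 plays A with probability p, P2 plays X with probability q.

p = 0.9, q = 0.1

Work:
Find probabilities that make opponent indifferent:
P2 chooses q to make P1 indifferent between A and B
P1 chooses p to make P2 indifferent between X and Y
Mixed NE: P1 plays (A: 0.9, B: 0.1), P2 plays (X: 0.1, Y: 0.9)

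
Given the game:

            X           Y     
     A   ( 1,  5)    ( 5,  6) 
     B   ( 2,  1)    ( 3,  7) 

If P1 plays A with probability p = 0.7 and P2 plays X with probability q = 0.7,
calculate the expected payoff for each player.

E[P1] = 2.23, E[P2] = 4.55

Work:
E[P1] = p·q·π₁(A,X) + p·(1-q)·π₁(A,Y) + (1-p)·q·π₁(B,X) + (1-p)·(1-q)·π₁(B,Y)
= 0.7·0.7·1 + 0.7·0.3·5 + 0.3·0.7·2 + 0.3·0.3·3
= 2.23

E[P2] = 4.55 (similar calculation)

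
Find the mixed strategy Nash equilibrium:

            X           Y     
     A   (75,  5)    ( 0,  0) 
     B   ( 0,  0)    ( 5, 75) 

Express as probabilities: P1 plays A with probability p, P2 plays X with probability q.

p = 0.9375, q = 0.0625

Work:
Find probabilities that make opponent indifferent:
P2 chooses q to make P1 indifferent between A and B
P1 chooses p to make P2 indifferent between X and Y
Mixed NE: P1 plays (A: 0.9375, B: 0.0625), P2 plays (X: 0.0625, Y: 0.9375)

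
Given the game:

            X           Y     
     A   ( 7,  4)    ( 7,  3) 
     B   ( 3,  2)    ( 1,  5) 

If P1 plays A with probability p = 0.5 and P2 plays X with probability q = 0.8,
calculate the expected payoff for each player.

E[P1] = 4.8, E[P2] = 3.2

Work:
E[P1] = p·q·π₁(A,X) + p·(1-q)·π₁(A,Y) + (1-p)·q·π₁(B,X) + (1-p)·(1-q)·π₁(B,Y)
= 0.5·0.8·7 + 0.5·0.2·7 + 0.5·0.8·3 + 0.5·0.2·1
= 4.8

E[P2] = 3.2 (similar calculation)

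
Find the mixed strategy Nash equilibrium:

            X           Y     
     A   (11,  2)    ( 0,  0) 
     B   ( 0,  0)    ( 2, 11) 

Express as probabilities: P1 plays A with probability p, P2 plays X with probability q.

p = 0.8462, q = 0.1538

Work:
Find probabilities that make opponent indifferent:
P2 chooses q to make P1 indifferent between A and B
P1 chooses p to make P2 indifferent between X and Y
Mixed NE: P1 plays (A: 0.8462, B: 0.1538), P2 plays (X: 0.1538, Y: 0.8462)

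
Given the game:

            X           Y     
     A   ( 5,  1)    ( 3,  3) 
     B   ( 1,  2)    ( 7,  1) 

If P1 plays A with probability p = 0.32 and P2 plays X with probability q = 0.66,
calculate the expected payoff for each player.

E[P1] = 3.4496, E[P2] = 1.6664

Work:
E[P1] = p·q·π₁(A,X) + p·(1-q)·π₁(A,Y) + (1-p)·q·π₁(B,X) + (1-p)·(1-q)·π₁(B,Y)
= 0.32·0.66·5 + 0.32·0.34·3 + 0.68·0.66·1 + 0.68·0.34·7
= 3.4496

E[P2] = 1.6664 (similar calculation)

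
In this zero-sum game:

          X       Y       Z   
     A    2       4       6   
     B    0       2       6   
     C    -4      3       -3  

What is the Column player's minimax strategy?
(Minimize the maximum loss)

Column should play X, value = 2

Work:
Column player minimizes Row's maximum payoff:
Column X: max payoff to Row = 2
Column Y: max payoff to Row = 4
Column Z: max payoff to Row = 6
Minimum is 2, achieved by column X.
Minimax strategy: X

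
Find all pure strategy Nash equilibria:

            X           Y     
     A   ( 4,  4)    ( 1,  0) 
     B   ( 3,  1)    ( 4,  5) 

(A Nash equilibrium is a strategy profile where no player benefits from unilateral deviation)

Nash equilibrium: (A, X), (B, Y)

Work:
Best responses:
  P1 vs X: payoffs [4, 3] → best response A (payoff 4)
  P1 vs Y: payoffs [1, 4] → best response B (payoff 4)
  P2 vs A: payoffs [4, 0] → best response X (payoff 4)
  P2 vs B: payoffs [1, 5] → best response Y (payoff 5)
Mutual best responses: (A,X), (B,Y) → Nash equilibria.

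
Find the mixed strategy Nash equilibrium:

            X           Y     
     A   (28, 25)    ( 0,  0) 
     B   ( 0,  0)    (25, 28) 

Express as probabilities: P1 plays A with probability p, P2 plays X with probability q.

p = 0.5283, q = 0.4717

Work:
Find probabilities that make opponent indifferent:
P2 chooses q to make P1 indifferent between A and B
P1 chooses p to make P2 indifferent between X and Y
Mixed NE: P1 plays (A: 0.5283, B: 0.4717), P2 plays (X: 0.4717, Y: 0.5283)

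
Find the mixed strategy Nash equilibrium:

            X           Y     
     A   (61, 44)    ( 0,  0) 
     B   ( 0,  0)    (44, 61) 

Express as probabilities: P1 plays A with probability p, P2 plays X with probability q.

p = 0.581, q = 0.419

Work:
Find probabilities that make opponent indifferent:
P2 chooses q to make P1 indifferent between A and B
P1 chooses p to make P2 indifferent between X and Y
Mixed NE: P1 plays (A: 0.581, B: 0.419), P2 plays (X: 0.419, Y: 0.581)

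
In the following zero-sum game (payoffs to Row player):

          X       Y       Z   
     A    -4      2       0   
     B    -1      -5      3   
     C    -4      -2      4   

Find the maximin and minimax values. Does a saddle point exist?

Maximin = -4, Minimax = -1, Saddle: False

Work:
Row minimums: [-4, -5, -4] → maximin = -4
Column maximums: [-1, 2, 4] → minimax = -1
No saddle point (maximin ≠ minimax). Mixed strategy needed.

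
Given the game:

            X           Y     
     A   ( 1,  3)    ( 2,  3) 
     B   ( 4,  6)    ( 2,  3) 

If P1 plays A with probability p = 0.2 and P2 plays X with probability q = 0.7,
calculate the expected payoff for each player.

E[P1] = 2.98, E[P2] = 4.68

Work:
E[P1] = p·q·π₁(A,X) + p·(1-q)·π₁(A,Y) + (1-p)·q·π₁(B,X) + (1-p)·(1-q)·π₁(B,Y)
= 0.2·0.7·1 + 0.2·0.3·2 + 0.8·0.7·4 + 0.8·0.3·2
= 2.98

E[P2] = 4.68 (similar calculation)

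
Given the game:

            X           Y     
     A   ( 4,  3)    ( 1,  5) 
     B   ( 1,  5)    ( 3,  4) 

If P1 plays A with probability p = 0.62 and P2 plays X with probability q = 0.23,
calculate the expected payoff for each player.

E[P1] = 2.013, E[P2] = 4.4222

Work:
E[P1] = p·q·π₁(A,X) + p·(1-q)·π₁(A,Y) + (1-p)·q·π₁(B,X) + (1-p)·(1-q)·π₁(B,Y)
= 0.62·0.23·4 + 0.62·0.77·1 + 0.38·0.23·1 + 0.38·0.77·3
= 2.013

E[P2] = 4.4222 (similar calculation)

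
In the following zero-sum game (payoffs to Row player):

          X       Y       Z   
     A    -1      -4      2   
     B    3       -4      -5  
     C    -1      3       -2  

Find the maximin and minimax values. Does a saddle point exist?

Maximin = -2, Minimax = 2, Saddle: False

Work:
Row minimums: [-4, -5, -2] → maximin = -2
Column maximums: [3, 3, 2] → minimax = 2
No saddle point (maximin ≠ minimax). Mixed strategy needed.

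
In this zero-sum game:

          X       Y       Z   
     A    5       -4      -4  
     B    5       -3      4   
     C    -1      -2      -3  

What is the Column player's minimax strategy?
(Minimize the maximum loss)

Column should play Y, value = -2

Work:
Column player minimizes Row's maximum payoff:
Column X: max payoff to Row = 5
Column Y: max payoff to Row = -2
Column Z: max payoff to Row = 4
Minimum is -2, achieved by column Y.
Minimax strategy: Y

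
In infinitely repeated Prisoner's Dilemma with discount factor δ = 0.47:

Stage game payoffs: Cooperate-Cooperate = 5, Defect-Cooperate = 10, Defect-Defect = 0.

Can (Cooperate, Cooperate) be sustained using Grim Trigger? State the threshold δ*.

δ* = 0.5; since δ = 0.47 < 0.5, cooperation cannot be sustained

Work:
For Grim Trigger:
Cooperate forever: 5/(1-δ)
Defect then punished: 10 + 0·δ/(1-δ)
Need: 5/(1-δ) ≥ 10 + 0·δ/(1-δ)
Solving: δ ≥ (T-R)/(T-P) = (10-5)/(10-0) = 0.5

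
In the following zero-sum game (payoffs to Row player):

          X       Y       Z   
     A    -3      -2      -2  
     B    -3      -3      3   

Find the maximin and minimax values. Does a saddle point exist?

Maximin = -3, Minimax = -3, Saddle: True

Work:
Row minimums: [-3, -3] → maximin = -3
Column maximums: [-3, -2, 3] → minimax = -3
Saddle point exists! Game value = -3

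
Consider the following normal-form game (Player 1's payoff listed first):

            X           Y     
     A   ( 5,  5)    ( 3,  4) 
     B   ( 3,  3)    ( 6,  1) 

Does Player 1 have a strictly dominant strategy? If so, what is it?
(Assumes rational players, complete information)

No strictly dominant strategy exists for Player 1

Work:
A strategy strictly dominates another if it gives a strictly higher payoff against every opponent action. Compare each pair of P1's strategies column-by-column:
  A vs B: [5 vs 3, 3 vs 6] → A does not strictly dominate B (column Y: 3 ≤ 6)
  B vs A: [3 vs 5, 6 vs 3] → B does not strictly dominate A (column X: 3 ≤ 5)
No single strategy strictly dominates all others → no strictly dominant strategy.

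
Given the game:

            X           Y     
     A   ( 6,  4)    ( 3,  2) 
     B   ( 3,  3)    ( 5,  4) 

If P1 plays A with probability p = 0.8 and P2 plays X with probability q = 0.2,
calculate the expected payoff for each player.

E[P1] = 3.8, E[P2] = 2.68

Work:
E[P1] = p·q·π₁(A,X) + p·(1-q)·π₁(A,Y) + (1-p)·q·π₁(B,X) + (1-p)·(1-q)·π₁(B,Y)
= 0.8·0.2·6 + 0.8·0.8·3 + 0.2·0.2·3 + 0.2·0.8·5
= 3.8

E[P2] = 2.68 (similar calculation)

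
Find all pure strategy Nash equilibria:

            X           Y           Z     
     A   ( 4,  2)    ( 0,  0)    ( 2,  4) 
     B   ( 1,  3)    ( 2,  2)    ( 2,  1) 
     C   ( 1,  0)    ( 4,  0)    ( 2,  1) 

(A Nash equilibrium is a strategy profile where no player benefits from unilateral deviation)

Nash equilibrium: (A, Z), (C, Z)

Work:
Best responses:
  P1 vs X: payoffs [4, 1, 1] → best response A (payoff 4)
  P1 vs Y: payoffs [0, 2, 4] → best response C (payoff 4)
  P1 vs Z: payoffs [2, 2, 2] → best response A/B/C (payoff 2)
  P2 vs A: payoffs [2, 0, 4] → best response Z (payoff 4)
  P2 vs B: payoffs [3, 2, 1] → best response X (payoff 3)
  P2 vs C: payoffs [0, 0, 1] → best response Z (payoff 1)
Mutual best responses: (A,Z), (C,Z) → Nash equilibria.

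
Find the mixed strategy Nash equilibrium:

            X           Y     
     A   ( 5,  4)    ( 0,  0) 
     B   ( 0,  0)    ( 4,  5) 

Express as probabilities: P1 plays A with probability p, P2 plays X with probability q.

p = 0.5556, q = 0.4444

Work:
Find probabilities that make opponent indifferent:
P2 chooses q to make P1 indifferent between A and B
P1 chooses p to make P2 indifferent between X and Y
Mixed NE: P1 plays (A: 0.5556, B: 0.4444), P2 plays (X: 0.4444, Y: 0.5556)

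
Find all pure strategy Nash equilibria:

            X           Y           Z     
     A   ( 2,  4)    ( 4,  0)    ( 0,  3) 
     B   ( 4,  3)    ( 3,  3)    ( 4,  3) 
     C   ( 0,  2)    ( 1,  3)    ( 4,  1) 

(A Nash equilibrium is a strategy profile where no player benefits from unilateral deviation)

Nash equilibrium: (B, X), (B, Z)

Work:
Best responses:
  P1 vs X: payoffs [2, 4, 0] → best response B (payoff 4)
  P1 vs Y: payoffs [4, 3, 1] → best response A (payoff 4)
  P1 vs Z: payoffs [0, 4, 4] → best response B/C (payoff 4)
  P2 vs A: payoffs [4, 0, 3] → best response X (payoff 4)
  P2 vs B: payoffs [3, 3, 3] → best response X/Y/Z (payoff 3)
  P2 vs C: payoffs [2, 3, 1] → best response Y (payoff 3)
Mutual best responses: (B,X), (B,Z) → Nash equilibria.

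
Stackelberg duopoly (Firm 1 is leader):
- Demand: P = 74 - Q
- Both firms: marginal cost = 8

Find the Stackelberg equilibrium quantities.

q₁* (leader) = 33.0, q₂* (follower) = 16.5

Work:
Follower's reaction: q₂ = (a - c - q₁)/2
Leader substitutes: π₁ = q₁·(a - q₁ - (a-c-q₁)/2 - c)
FOC: q₁* = (74 - 8)/2 = 33.00
Then: q₂* = (74 - 8 - 33.0)/2 = 16.50
Leader has first-mover advantage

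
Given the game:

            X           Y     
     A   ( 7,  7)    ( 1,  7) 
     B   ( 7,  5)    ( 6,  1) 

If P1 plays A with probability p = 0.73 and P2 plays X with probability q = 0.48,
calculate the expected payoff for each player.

E[P1] = 4.582, E[P2] = 5.8984

Work:
E[P1] = p·q·π₁(A,X) + p·(1-q)·π₁(A,Y) + (1-p)·q·π₁(B,X) + (1-p)·(1-q)·π₁(B,Y)
= 0.73·0.48·7 + 0.73·0.52·1 + 0.27·0.48·7 + 0.27·0.52·6
= 4.582

E[P2] = 5.8984 (similar calculation)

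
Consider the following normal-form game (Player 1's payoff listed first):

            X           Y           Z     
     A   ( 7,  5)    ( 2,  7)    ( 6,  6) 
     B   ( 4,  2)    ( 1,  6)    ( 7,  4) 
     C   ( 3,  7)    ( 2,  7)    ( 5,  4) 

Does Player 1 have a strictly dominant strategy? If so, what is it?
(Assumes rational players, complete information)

No strictly dominant strategy exists for Player 1

Work:
A strategy strictly dominates another if it gives a strictly higher payoff against every opponent action. Compare each pair of P1's strategies column-by-column:
  A vs B: [7 vs 4, 2 vs 1, 6 vs 7] → A does not strictly dominate B (column Z: 6 ≤ 7)
  A vs C: [7 vs 3, 2 vs 2, 6 vs 5] → A does not strictly dominate C (column Y: 2 ≤ 2)
  B vs A: [4 vs 7, 1 vs 2, 7 vs 6] → B does not strictly dominate A (column X: 4 ≤ 7)
  B vs C: [4 vs 3, 1 vs 2, 7 vs 5] → B does not strictly dominate C (column Y: 1 ≤ 2)
  C vs A: [3 vs 7, 2 vs 2, 5 vs 6] → C does not strictly dominate A (column X: 3 ≤ 7)
  C vs B: [3 vs 4, 2 vs 1, 5 vs 7] → C does not strictly dominate B (column X: 3 ≤ 4)
No single strategy strictly dominates all others → no strictly dominant strategy.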